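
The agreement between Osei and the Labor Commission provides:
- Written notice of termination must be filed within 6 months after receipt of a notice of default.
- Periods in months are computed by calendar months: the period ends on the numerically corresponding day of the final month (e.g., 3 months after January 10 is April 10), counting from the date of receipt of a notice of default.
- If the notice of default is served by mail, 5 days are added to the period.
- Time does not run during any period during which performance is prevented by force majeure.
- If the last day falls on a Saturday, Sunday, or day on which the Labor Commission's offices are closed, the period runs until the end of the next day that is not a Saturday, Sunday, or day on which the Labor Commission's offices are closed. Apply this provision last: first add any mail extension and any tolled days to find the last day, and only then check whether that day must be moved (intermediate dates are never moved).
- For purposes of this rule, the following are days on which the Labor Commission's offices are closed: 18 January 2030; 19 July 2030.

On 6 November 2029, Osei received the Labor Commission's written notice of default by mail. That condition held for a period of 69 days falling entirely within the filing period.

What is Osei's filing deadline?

6 months after 6 November 2029 is May 6, 2030.
Service was by mail, adding 5 days: May 6, 2030 + 5 days = May 11, 2030.
Tolling adds 69 days: May 11, 2030 + 69 days = July 19, 2030.
July 19, 2030 is a listed holiday; July 20, 2030 is Saturday; July 21, 2030 is Sunday. The next qualifying day is July 22, 2030.

July 22, 2030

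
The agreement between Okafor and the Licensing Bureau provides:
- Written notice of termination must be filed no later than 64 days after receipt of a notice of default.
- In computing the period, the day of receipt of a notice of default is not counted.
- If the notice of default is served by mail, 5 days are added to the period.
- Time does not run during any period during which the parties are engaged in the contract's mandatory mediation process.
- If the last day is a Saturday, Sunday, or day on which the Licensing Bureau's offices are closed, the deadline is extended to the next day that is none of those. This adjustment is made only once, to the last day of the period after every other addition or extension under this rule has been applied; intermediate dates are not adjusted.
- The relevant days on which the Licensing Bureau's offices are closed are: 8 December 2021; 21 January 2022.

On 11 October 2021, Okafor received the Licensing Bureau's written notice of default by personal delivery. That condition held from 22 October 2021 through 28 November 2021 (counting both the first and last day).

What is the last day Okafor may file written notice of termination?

January 24, 2022

64 days after 11 October 2021 is December 14, 2021.
Service was not by mail, so no mail extension applies.
From October 22, 2021 through November 28, 2021 inclusive is 38 days; tolling adds 38 days: December 14, 2021 + 38 days = January 21, 2022.
January 21, 2022 is a listed holiday; January 22, 2022 is Saturday; January 23, 2022 is Sunday. The next qualifying day is January 24, 2022.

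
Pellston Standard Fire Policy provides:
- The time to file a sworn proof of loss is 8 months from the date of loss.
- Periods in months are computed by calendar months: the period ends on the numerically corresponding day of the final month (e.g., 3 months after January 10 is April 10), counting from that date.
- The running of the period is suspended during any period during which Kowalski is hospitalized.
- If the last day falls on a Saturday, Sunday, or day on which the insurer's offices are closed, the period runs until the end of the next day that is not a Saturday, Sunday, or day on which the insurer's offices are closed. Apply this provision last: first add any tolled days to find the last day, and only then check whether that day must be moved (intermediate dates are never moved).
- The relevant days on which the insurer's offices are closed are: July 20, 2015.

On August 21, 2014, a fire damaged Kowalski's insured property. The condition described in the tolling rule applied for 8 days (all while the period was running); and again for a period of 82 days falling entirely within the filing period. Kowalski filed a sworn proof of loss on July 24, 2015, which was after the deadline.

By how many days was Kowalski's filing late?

3 days

8 months after August 21, 2014 is April 21, 2015.
Tolling adds 8 days: April 21, 2015 + 8 days = April 29, 2015.
Tolling adds 82 days: April 29, 2015 + 82 days = July 20, 2015.
July 20, 2015 is a listed holiday. The next qualifying day is July 21, 2015.
The deadline is July 21, 2015; from July 21, 2015 to July 24, 2015 is 3 days.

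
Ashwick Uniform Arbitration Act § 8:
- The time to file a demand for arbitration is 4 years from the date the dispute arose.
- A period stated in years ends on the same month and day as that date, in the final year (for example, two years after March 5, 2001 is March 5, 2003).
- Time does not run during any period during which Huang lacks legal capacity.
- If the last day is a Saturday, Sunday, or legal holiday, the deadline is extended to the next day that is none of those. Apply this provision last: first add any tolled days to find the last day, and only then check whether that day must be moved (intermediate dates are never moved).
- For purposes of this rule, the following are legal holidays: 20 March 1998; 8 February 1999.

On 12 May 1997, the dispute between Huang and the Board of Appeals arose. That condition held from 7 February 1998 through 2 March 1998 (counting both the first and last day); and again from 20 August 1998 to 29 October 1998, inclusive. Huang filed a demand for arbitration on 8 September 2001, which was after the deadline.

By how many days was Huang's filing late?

4 years after 12 May 1997 is May 12, 2001.
From February 7, 1998 through March 2, 1998 inclusive is 24 days; tolling adds 24 days: May 12, 2001 + 24 days = June 5, 2001.
From August 20, 1998 through October 29, 1998 inclusive is 71 days; tolling adds 71 days: June 5, 2001 + 71 days = August 15, 2001.
August 15, 2001 is a Wednesday and not a legal holiday, so no extension applies.
The deadline is August 15, 2001; from August 15, 2001 to September 8, 2001 is 24 days.

24 days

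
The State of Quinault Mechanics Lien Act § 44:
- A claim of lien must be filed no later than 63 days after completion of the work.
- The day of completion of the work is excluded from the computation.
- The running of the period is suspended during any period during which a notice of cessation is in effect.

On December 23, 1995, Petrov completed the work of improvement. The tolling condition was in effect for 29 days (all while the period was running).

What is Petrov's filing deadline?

March 24, 1996

63 days after December 23, 1995 is February 24, 1996.
Tolling adds 29 days: February 24, 1996 + 29 days = March 24, 1996.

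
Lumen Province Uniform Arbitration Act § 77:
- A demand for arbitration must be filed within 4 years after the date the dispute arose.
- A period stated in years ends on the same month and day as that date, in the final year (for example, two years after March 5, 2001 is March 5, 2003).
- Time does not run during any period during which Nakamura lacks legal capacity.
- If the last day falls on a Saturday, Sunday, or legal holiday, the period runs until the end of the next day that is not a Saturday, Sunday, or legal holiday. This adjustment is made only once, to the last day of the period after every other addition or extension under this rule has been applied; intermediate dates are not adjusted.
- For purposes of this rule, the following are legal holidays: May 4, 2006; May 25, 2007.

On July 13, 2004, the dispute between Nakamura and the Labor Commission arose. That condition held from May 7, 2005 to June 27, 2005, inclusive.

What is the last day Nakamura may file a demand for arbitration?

September 3, 2008

4 years after July 13, 2004 is July 13, 2008.
From May 7, 2005 through June 27, 2005 inclusive is 52 days; tolling adds 52 days: July 13, 2008 + 52 days = September 3, 2008.
September 3, 2008 is a Wednesday and not a legal holiday, so no extension applies.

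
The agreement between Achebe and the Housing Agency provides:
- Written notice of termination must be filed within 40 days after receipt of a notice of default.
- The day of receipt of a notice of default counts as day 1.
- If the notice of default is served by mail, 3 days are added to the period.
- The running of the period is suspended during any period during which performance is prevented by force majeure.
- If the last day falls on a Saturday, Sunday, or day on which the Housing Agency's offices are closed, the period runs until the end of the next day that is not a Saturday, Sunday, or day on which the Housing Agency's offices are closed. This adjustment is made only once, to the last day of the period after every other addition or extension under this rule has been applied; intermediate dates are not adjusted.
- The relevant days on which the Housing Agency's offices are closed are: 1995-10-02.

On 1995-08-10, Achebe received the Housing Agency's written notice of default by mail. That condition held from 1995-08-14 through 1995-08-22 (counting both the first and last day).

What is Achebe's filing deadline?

Counting 1995-08-10 as day 1, day 40 is September 18, 1995.
Service was by mail, adding 3 days: September 18, 1995 + 3 days = September 21, 1995.
From August 14, 1995 through August 22, 1995 inclusive is 9 days; tolling adds 9 days: September 21, 1995 + 9 days = September 30, 1995.
September 30, 1995 is Saturday; October 1, 1995 is Sunday; October 2, 1995 is a listed holiday. The next qualifying day is October 3, 1995.

October 3, 1995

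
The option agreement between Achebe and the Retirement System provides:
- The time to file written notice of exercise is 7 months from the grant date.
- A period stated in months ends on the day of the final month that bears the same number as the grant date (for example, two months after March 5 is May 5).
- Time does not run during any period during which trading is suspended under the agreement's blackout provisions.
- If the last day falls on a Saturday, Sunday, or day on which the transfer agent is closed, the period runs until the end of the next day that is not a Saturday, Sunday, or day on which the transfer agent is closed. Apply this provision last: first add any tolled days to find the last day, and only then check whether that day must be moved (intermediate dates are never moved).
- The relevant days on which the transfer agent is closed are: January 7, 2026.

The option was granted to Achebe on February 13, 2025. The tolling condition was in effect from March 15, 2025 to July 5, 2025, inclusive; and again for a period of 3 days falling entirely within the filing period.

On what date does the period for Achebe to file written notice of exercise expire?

January 8, 2026

7 months after February 13, 2025 is September 13, 2025.
From March 15, 2025 through July 5, 2025 inclusive is 113 days; tolling adds 113 days: September 13, 2025 + 113 days = January 4, 2026.
Tolling adds 3 days: January 4, 2026 + 3 days = January 7, 2026.
January 7, 2026 is a listed holiday. The next qualifying day is January 8, 2026.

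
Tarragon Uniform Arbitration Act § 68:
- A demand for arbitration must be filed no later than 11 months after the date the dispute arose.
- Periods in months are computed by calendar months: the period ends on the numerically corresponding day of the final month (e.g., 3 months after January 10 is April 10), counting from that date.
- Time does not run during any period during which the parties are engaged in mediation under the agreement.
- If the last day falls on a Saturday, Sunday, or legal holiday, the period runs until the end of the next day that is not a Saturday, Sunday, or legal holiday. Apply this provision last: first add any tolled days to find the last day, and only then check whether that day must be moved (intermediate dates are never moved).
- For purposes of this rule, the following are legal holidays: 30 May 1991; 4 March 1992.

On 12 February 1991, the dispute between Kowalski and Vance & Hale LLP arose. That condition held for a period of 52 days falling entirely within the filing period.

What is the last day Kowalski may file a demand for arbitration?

March 5, 1992

11 months after 12 February 1991 is January 12, 1992.
Tolling adds 52 days: January 12, 1992 + 52 days = March 4, 1992.
March 4, 1992 is a listed holiday. The next qualifying day is March 5, 1992.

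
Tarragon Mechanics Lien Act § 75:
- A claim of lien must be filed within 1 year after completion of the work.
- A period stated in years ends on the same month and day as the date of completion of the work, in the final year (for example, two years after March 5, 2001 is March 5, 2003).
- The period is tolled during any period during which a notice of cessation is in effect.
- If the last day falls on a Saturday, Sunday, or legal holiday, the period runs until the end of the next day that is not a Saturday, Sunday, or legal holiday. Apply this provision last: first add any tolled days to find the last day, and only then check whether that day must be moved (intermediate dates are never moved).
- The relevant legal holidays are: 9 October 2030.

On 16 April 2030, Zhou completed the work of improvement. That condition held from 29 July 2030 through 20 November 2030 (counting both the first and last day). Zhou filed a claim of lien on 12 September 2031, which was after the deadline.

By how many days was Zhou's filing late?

32 days

1 year after 16 April 2030 is April 16, 2031.
From July 29, 2030 through November 20, 2030 inclusive is 115 days; tolling adds 115 days: April 16, 2031 + 115 days = August 9, 2031.
August 9, 2031 is Saturday; August 10, 2031 is Sunday. The next qualifying day is August 11, 2031.
The deadline is August 11, 2031; from August 11, 2031 to September 12, 2031 is 32 days.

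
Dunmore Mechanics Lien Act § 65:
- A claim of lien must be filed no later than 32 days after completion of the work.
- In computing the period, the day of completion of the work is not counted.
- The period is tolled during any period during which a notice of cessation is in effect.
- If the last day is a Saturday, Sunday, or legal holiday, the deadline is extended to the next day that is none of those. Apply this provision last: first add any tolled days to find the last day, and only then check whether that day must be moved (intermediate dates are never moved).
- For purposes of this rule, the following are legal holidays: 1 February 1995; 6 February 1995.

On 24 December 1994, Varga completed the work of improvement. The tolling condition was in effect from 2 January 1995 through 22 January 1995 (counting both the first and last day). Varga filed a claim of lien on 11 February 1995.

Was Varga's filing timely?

Yes

32 days after 24 December 1994 is January 25, 1995.
From January 2, 1995 through January 22, 1995 inclusive is 21 days; tolling adds 21 days: January 25, 1995 + 21 days = February 15, 1995.
February 15, 1995 is a Wednesday and not a legal holiday, so no extension applies.
The deadline is February 15, 1995; the filing on February 11, 1995 is on or before that date.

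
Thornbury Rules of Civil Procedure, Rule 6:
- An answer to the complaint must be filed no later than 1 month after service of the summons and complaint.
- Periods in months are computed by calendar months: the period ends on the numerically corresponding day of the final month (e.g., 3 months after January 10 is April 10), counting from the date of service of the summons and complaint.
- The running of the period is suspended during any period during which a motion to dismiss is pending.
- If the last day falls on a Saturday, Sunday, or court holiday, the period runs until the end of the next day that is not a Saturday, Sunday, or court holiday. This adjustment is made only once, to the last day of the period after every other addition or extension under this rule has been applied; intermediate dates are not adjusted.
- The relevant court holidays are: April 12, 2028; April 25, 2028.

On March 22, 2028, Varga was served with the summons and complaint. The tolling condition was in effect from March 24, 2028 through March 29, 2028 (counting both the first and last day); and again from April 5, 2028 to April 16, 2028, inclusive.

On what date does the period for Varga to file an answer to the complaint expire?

May 10, 2028

1 month after March 22, 2028 is April 22, 2028.
From March 24, 2028 through March 29, 2028 inclusive is 6 days; tolling adds 6 days: April 22, 2028 + 6 days = April 28, 2028.
From April 5, 2028 through April 16, 2028 inclusive is 12 days; tolling adds 12 days: April 28, 2028 + 12 days = May 10, 2028.
May 10, 2028 is a Wednesday and not a court holiday, so no extension applies.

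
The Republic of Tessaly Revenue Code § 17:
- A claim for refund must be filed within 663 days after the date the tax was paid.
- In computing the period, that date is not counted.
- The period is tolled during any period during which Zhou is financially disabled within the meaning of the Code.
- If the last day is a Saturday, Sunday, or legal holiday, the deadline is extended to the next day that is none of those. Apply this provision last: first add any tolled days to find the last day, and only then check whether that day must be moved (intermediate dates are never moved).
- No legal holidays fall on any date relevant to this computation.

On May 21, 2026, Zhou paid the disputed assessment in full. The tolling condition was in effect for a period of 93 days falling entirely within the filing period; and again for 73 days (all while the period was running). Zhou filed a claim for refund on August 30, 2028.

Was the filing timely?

No

663 days after May 21, 2026 is March 14, 2028.
Tolling adds 93 days: March 14, 2028 + 93 days = June 15, 2028.
Tolling adds 73 days: June 15, 2028 + 73 days = August 27, 2028.
August 27, 2028 is Sunday. The next qualifying day is August 28, 2028.
The deadline is August 28, 2028; the filing on August 30, 2028 is after that date.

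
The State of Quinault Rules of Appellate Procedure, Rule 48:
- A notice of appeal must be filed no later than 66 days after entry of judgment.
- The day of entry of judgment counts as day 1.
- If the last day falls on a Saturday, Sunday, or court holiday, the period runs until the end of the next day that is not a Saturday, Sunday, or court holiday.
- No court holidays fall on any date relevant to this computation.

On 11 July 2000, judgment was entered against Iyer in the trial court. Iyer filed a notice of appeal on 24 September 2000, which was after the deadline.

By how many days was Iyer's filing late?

Counting 11 July 2000 as day 1, day 66 is September 14, 2000.
September 14, 2000 is a Thursday and not a court holiday, so no extension applies.
The deadline is September 14, 2000; from September 14, 2000 to September 24, 2000 is 10 days.

10 days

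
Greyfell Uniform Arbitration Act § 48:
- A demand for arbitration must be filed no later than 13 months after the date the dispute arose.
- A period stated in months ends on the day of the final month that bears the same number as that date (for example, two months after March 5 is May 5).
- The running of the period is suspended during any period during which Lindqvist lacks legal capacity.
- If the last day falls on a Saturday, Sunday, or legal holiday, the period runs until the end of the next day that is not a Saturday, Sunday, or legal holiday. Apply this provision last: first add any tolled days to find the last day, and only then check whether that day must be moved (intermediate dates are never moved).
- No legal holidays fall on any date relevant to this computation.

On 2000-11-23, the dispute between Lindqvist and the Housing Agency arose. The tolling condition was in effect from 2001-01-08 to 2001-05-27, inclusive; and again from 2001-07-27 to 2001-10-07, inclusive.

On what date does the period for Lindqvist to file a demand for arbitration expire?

13 months after 2000-11-23 is December 23, 2001.
From January 8, 2001 through May 27, 2001 inclusive is 140 days; tolling adds 140 days: December 23, 2001 + 140 days = May 12, 2002.
From July 27, 2001 through October 7, 2001 inclusive is 73 days; tolling adds 73 days: May 12, 2002 + 73 days = July 24, 2002.
July 24, 2002 is a Wednesday and not a legal holiday, so no extension applies.

July 24, 2002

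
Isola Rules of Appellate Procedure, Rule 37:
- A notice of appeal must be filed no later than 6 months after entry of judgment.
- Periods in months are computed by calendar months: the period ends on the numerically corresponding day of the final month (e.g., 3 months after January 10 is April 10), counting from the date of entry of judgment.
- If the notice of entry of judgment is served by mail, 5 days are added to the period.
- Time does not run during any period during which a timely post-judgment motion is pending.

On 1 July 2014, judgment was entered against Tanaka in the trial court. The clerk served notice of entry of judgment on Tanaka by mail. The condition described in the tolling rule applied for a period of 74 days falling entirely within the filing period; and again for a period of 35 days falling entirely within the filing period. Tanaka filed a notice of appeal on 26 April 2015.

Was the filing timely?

No

6 months after 1 July 2014 is January 1, 2015.
Service was by mail, adding 5 days: January 1, 2015 + 5 days = January 6, 2015.
Tolling adds 74 days: January 6, 2015 + 74 days = March 21, 2015.
Tolling adds 35 days: March 21, 2015 + 35 days = April 25, 2015.
The deadline is April 25, 2015; the filing on April 26, 2015 is after that date.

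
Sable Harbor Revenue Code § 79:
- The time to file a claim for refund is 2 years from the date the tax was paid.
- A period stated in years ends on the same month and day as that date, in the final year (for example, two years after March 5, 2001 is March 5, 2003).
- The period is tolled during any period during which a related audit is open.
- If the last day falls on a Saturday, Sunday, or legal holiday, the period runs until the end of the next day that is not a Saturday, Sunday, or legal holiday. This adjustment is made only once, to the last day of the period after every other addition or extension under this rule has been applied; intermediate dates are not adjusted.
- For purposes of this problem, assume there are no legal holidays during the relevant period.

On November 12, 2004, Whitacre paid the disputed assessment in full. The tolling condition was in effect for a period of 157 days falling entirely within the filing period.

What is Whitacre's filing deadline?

April 18, 2007

2 years after November 12, 2004 is November 12, 2006.
Tolling adds 157 days: November 12, 2006 + 157 days = April 18, 2007.
April 18, 2007 is a Wednesday and not a legal holiday, so no extension applies.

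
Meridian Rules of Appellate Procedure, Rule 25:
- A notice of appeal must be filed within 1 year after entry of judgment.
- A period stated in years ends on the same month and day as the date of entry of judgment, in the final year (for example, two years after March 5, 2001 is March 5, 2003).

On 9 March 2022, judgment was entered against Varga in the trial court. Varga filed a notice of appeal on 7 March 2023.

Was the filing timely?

Yes

1 year after 9 March 2022 is March 9, 2023.
The deadline is March 9, 2023; the filing on March 7, 2023 is on or before that date.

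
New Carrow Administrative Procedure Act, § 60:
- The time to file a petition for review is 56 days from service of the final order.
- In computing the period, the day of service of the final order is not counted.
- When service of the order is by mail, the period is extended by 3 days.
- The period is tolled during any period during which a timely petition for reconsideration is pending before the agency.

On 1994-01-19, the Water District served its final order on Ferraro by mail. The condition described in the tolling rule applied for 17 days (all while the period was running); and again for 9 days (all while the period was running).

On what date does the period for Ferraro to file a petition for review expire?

April 14, 1994

56 days after 1994-01-19 is March 16, 1994.
Service was by mail, adding 3 days: March 16, 1994 + 3 days = March 19, 1994.
Tolling adds 17 days: March 19, 1994 + 17 days = April 5, 1994.
Tolling adds 9 days: April 5, 1994 + 9 days = April 14, 1994.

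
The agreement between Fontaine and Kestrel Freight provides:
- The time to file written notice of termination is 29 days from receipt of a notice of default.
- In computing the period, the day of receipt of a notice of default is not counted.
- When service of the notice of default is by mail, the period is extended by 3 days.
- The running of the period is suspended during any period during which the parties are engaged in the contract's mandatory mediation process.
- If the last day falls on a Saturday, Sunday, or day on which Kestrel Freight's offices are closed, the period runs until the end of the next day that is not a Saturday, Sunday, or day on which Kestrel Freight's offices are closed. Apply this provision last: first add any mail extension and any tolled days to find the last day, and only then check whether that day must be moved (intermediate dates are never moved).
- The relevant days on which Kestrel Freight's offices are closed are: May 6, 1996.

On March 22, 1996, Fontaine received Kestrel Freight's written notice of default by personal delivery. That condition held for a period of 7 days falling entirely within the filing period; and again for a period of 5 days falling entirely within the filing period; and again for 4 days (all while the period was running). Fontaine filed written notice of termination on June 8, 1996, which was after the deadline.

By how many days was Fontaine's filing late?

32 days

29 days after March 22, 1996 is April 20, 1996.
Service was not by mail, so no mail extension applies.
Tolling adds 7 days: April 20, 1996 + 7 days = April 27, 1996.
Tolling adds 5 days: April 27, 1996 + 5 days = May 2, 1996.
Tolling adds 4 days: May 2, 1996 + 4 days = May 6, 1996.
May 6, 1996 is a listed holiday. The next qualifying day is May 7, 1996.
The deadline is May 7, 1996; from May 7, 1996 to June 8, 1996 is 32 days.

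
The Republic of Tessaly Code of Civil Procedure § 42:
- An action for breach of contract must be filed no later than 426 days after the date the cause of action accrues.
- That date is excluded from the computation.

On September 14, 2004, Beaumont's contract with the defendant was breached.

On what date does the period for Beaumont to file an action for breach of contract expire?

November 14, 2005

426 days after September 14, 2004 is November 14, 2005.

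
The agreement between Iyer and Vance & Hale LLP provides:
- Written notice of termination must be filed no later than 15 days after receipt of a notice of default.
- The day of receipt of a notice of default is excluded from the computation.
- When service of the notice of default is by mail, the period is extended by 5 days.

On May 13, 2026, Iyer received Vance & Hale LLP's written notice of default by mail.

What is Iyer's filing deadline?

June 2, 2026

15 days after May 13, 2026 is May 28, 2026.
Service was by mail, adding 5 days: May 28, 2026 + 5 days = June 2, 2026.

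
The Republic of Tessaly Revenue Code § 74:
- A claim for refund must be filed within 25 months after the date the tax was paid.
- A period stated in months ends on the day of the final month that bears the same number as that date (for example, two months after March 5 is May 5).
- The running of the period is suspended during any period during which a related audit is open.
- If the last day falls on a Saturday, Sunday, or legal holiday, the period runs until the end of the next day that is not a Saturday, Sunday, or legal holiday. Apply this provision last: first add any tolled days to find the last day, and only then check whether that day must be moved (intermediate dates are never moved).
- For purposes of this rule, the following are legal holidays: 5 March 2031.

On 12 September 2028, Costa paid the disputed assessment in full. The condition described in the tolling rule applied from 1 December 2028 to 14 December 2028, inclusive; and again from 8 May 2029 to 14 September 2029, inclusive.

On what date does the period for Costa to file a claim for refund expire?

25 months after 12 September 2028 is October 12, 2030.
From December 1, 2028 through December 14, 2028 inclusive is 14 days; tolling adds 14 days: October 12, 2030 + 14 days = October 26, 2030.
From May 8, 2029 through September 14, 2029 inclusive is 130 days; tolling adds 130 days: October 26, 2030 + 130 days = March 5, 2031.
March 5, 2031 is a listed holiday. The next qualifying day is March 6, 2031.

March 6, 2031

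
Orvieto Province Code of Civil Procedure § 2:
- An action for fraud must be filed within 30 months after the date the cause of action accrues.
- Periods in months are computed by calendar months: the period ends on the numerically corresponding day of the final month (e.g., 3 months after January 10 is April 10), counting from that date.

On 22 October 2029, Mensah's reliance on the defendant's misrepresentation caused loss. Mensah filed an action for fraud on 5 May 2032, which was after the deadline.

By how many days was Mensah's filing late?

13 days

30 months after 22 October 2029 is April 22, 2032.
The deadline is April 22, 2032; from April 22, 2032 to May 5, 2032 is 13 days.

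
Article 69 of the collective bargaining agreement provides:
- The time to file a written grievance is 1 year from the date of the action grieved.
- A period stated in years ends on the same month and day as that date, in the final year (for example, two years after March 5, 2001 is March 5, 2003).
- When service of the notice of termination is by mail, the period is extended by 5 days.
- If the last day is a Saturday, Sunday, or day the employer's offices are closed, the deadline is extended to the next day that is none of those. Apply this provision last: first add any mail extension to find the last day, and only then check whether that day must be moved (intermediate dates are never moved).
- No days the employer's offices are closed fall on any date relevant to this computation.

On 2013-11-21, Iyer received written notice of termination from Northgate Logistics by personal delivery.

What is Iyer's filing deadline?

November 21, 2014

1 year after 2013-11-21 is November 21, 2014.
Service was not by mail, so no mail extension applies.
November 21, 2014 is a Friday and not a day the employer's offices are closed, so no extension applies.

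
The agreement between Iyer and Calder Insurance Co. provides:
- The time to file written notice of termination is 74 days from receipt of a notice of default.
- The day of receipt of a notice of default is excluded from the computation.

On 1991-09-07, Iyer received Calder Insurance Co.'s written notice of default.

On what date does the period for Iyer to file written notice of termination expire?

November 20, 1991

74 days after 1991-09-07 is November 20, 1991.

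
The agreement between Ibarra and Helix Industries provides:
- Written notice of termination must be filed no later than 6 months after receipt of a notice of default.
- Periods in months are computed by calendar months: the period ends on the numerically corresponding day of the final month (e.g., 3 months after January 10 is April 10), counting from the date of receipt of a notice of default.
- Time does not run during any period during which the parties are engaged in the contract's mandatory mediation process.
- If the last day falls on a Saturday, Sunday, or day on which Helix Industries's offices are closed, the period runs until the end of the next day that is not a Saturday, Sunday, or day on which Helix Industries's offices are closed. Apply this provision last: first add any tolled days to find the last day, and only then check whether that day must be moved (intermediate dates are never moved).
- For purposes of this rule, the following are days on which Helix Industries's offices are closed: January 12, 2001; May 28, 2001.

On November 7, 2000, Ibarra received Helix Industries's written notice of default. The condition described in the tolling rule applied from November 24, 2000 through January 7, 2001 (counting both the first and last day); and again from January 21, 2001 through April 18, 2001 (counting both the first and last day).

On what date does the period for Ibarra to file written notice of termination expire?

September 17, 2001

6 months after November 7, 2000 is May 7, 2001.
From November 24, 2000 through January 7, 2001 inclusive is 45 days; tolling adds 45 days: May 7, 2001 + 45 days = June 21, 2001.
From January 21, 2001 through April 18, 2001 inclusive is 88 days; tolling adds 88 days: June 21, 2001 + 88 days = September 17, 2001.
September 17, 2001 is a Monday and not a day on which Helix Industries's offices are closed, so no extension applies.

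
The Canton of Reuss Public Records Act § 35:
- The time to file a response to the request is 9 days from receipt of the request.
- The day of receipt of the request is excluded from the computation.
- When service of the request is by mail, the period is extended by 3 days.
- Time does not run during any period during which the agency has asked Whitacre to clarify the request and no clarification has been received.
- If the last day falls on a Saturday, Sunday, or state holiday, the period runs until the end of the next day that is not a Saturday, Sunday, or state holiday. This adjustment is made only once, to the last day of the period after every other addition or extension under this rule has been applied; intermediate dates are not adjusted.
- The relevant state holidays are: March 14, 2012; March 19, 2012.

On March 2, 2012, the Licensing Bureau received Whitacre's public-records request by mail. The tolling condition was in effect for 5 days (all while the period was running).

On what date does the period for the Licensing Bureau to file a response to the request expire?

March 20, 2012

9 days after March 2, 2012 is March 11, 2012.
Service was by mail, adding 3 days: March 11, 2012 + 3 days = March 14, 2012.
Tolling adds 5 days: March 14, 2012 + 5 days = March 19, 2012.
March 19, 2012 is a listed holiday. The next qualifying day is March 20, 2012.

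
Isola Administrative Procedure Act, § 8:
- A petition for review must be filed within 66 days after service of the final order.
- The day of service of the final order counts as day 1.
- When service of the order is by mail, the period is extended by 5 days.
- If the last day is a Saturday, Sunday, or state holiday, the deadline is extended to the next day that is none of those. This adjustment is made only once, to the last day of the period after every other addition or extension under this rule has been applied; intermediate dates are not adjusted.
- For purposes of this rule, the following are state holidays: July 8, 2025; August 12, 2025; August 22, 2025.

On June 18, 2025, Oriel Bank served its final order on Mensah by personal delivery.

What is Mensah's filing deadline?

Counting June 18, 2025 as day 1, day 66 is August 22, 2025.
Service was not by mail, so no mail extension applies.
August 22, 2025 is a listed holiday; August 23, 2025 is Saturday; August 24, 2025 is Sunday. The next qualifying day is August 25, 2025.

August 25, 2025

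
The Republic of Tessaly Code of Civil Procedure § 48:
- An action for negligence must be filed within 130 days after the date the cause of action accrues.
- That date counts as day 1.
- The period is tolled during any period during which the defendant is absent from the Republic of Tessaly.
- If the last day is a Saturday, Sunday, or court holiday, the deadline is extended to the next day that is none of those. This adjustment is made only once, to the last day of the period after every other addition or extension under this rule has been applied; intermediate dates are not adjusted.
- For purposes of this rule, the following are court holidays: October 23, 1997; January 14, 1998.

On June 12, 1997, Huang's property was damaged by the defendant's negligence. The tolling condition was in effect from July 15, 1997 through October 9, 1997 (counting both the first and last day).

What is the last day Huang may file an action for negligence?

Counting June 12, 1997 as day 1, day 130 is October 19, 1997.
From July 15, 1997 through October 9, 1997 inclusive is 87 days; tolling adds 87 days: October 19, 1997 + 87 days = January 14, 1998.
January 14, 1998 is a listed holiday. The next qualifying day is January 15, 1998.

January 15, 1998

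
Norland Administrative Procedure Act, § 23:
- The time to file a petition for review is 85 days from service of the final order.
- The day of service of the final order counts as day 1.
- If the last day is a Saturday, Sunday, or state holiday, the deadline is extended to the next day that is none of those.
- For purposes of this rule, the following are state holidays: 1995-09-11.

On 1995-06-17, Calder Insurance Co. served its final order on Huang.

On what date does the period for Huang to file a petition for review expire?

Counting 1995-06-17 as day 1, day 85 is September 9, 1995.
September 9, 1995 is Saturday; September 10, 1995 is Sunday; September 11, 1995 is a listed holiday. The next qualifying day is September 12, 1995.

September 12, 1995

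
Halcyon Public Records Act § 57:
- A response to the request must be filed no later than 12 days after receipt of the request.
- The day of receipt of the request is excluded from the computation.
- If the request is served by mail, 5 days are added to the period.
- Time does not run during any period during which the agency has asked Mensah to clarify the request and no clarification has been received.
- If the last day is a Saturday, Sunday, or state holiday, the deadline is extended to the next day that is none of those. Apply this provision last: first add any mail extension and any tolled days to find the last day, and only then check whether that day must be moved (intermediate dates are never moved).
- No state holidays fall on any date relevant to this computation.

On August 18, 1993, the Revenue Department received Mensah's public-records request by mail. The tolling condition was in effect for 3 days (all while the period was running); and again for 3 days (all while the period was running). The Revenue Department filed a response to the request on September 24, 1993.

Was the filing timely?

12 days after August 18, 1993 is August 30, 1993.
Service was by mail, adding 5 days: August 30, 1993 + 5 days = September 4, 1993.
Tolling adds 3 days: September 4, 1993 + 3 days = September 7, 1993.
Tolling adds 3 days: September 7, 1993 + 3 days = September 10, 1993.
September 10, 1993 is a Friday and not a state holiday, so no extension applies.
The deadline is September 10, 1993; the filing on September 24, 1993 is after that date.

No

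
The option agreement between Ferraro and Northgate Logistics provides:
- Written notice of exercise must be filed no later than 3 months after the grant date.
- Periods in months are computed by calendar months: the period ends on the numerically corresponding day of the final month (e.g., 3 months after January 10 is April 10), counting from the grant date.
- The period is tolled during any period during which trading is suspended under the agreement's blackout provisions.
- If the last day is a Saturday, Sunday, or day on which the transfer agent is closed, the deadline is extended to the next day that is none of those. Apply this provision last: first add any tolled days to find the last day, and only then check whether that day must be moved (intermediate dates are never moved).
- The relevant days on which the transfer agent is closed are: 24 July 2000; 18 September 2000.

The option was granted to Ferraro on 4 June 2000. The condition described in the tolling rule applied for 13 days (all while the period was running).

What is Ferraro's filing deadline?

September 19, 2000

3 months after 4 June 2000 is September 4, 2000.
Tolling adds 13 days: September 4, 2000 + 13 days = September 17, 2000.
September 17, 2000 is Sunday; September 18, 2000 is a listed holiday. The next qualifying day is September 19, 2000.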